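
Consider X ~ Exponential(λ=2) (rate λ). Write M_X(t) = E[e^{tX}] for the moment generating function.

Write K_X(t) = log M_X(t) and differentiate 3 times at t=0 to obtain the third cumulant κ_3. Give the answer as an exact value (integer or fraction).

κ_3 = K^(3)(0) = 1/4

M_X(t) = 2/(2 - t)
K_X(t) = log M_X(t) = -log(2 - t) + log(2)
K^(3)(t) = -2/(t^3 - 6*t^2 + 12*t - 8)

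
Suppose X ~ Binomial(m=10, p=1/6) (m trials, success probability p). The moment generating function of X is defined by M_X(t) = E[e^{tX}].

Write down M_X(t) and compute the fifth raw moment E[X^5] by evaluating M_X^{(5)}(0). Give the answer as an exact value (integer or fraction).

E[X^5] = D^5[M](0) = 2975/18

M_X(t) = (e^(t)/6 + 5/6)^10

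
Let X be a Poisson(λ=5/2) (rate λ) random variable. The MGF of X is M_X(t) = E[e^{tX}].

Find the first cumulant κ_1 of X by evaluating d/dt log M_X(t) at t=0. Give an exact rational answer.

M_X(t) = e^(5*e^(t)/2 - 5/2)
K_X(t) = log M_X(t) = 5*e^(t)/2 - 5/2
K^(1)(t) = 5*e^(t)/2

κ_1 = K^(1)(0) = 5/2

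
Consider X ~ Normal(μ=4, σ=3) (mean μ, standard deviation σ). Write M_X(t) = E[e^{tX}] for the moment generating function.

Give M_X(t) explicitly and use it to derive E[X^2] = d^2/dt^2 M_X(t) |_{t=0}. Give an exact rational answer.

M_X(t) = e^(9*t^2/2 + 4*t)
dM/dt = 9*t*e^(4*t)*e^(9*t^2/2) + 4*e^(4*t)*e^(9*t^2/2)
d^2M/dt^2 = 81*t^2*e^(4*t)*e^(9*t^2/2) + 72*t*e^(4*t)*e^(9*t^2/2) + 25*e^(4*t)*e^(9*t^2/2)

E[X^2] = d^2M/dt^2 |_{t=0} = 25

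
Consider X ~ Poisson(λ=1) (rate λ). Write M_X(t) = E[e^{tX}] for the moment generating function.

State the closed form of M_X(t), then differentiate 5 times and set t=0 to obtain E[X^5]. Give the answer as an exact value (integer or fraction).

E[X^5] = d^5M/dt^5 |_{t=0} = 52

M_X(t) = e^(e^(t) - 1)
dM/dt = e^(-1)*e^(t)*e^(e^(t))
d^2M/dt^2 = (e^(2*t)*e^(e^(t)) + e^(t)*e^(e^(t)))*e^(-1)
d^3M/dt^3 = (e^(3*t)*e^(e^(t)) + 3*e^(2*t)*e^(e^(t)) + e^(t)*e^(e^(t)))*e^(-1)
d^4M/dt^4 = (e^(4*t)*e^(e^(t)) + 6*e^(3*t)*e^(e^(t)) + 7*e^(2*t)*e^(e^(t)) + e^(t)*e^(e^(t)))*e^(-1)
d^5M/dt^5 = (e^(5*t)*e^(e^(t)) + 10*e^(4*t)*e^(e^(t)) + 25*e^(3*t)*e^(e^(t)) + 15*e^(2*t)*e^(e^(t)) + e^(t)*e^(e^(t)))*e^(-1)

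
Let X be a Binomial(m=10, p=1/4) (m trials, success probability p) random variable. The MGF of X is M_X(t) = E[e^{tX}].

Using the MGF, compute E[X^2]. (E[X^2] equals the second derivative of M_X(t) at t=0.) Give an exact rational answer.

E[X^2] = d^2M/dt^2 |_{t=0} = 65/8

M_X(t) = (e^(t)/4 + 3/4)^10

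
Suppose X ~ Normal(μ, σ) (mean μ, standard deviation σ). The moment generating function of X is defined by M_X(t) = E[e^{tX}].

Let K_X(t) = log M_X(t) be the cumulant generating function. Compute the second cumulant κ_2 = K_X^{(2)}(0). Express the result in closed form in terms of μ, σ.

κ_2 = D^2[K](0) = σ^2

M_X(t) = e^(μ*t + σ^2*t^2/2)
K_X(t) = log M_X(t) = μ*t + σ^2*t^2/2
D^2[K](t) = σ^2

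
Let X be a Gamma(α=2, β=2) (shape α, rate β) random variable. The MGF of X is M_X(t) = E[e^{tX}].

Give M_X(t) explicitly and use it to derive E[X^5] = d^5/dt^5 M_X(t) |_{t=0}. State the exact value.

M_X(t) = 4/(2 - t)^2
D^5[M](t) = -2880/(t^7 - 14*t^6 + 84*t^5 - 280*t^4 + 560*t^3 - 672*t^2 + 448*t - 128)

E[X^5] = D^5[M](0) = 45/2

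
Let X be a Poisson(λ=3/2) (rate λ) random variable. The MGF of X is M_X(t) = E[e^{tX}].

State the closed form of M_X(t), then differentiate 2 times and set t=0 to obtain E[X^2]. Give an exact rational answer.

E[X^2] = d^2M/dt^2 |_{t=0} = 15/4

M_X(t) = e^(3*e^(t)/2 - 3/2)
dM/dt = 3*e^(-3/2)*e^(t)*e^(3*e^(t)/2)/2
d^2M/dt^2 = (9*e^(2*t)*e^(3*e^(t)/2) + 6*e^(t)*e^(3*e^(t)/2))*e^(-3/2)/4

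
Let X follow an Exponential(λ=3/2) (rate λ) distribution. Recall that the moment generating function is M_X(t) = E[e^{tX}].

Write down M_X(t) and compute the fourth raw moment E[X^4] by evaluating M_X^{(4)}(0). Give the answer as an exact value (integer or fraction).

M_X(t) = 3/(2*(3/2 - t))
M^(4)(t) = -1152/(32*t^5 - 240*t^4 + 720*t^3 - 1080*t^2 + 810*t - 243)

E[X^4] = M^(4)(0) = 128/27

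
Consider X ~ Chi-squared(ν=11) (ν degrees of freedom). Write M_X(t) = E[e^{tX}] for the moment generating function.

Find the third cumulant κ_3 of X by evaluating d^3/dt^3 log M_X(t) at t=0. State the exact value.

M_X(t) = (1 - 2*t)^(-11/2)
K_X(t) = log M_X(t) = -11*log(1 - 2*t)/2
D^3[K](t) = -88/(8*t^3 - 12*t^2 + 6*t - 1)

κ_3 = D^3[K](0) = 88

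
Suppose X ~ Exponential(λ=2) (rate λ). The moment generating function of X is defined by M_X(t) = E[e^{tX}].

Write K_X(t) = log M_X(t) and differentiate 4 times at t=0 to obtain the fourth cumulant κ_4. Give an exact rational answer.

κ_4 = K^(4)(0) = 3/8

M_X(t) = 2/(2 - t)
K_X(t) = log M_X(t) = -log(2 - t) + log(2)
K^(4)(t) = 6/(t^4 - 8*t^3 + 24*t^2 - 32*t + 16)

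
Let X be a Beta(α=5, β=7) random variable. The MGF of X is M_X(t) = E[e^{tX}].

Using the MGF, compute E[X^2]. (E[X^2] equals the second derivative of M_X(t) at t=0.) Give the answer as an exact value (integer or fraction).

M_X(t) = ₁F₁(5; 12; t)
M^(2)(t) = 5*₁F₁(7; 14; t)/26

E[X^2] = M^(2)(0) = 5/26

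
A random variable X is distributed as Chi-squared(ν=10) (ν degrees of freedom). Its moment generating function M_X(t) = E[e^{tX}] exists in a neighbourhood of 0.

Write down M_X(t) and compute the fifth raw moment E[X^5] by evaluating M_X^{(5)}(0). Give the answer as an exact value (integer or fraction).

M_X(t) = (1 - 2*t)^(-5)
dM/dt = 10/(64*t^6 - 192*t^5 + 240*t^4 - 160*t^3 + 60*t^2 - 12*t + 1)
d^2M/dt^2 = -120/(128*t^7 - 448*t^6 + 672*t^5 - 560*t^4 + 280*t^3 - 84*t^2 + 14*t - 1)
d^3M/dt^3 = 1680/(256*t^8 - 1024*t^7 + 1792*t^6 - 1792*t^5 + 1120*t^4 - 448*t^3 + 112*t^2 - 16*t + 1)
d^4M/dt^4 = -26880/(512*t^9 - 2304*t^8 + 4608*t^7 - 5376*t^6 + 4032*t^5 - 2016*t^4 + 672*t^3 - 144*t^2 + 18*t - 1)
d^5M/dt^5 = 483840/(1024*t^10 - 5120*t^9 + 11520*t^8 - 15360*t^7 + 13440*t^6 - 8064*t^5 + 3360*t^4 - 960*t^3 + 180*t^2 - 20*t + 1)

E[X^5] = d^5M/dt^5 |_{t=0} = 483840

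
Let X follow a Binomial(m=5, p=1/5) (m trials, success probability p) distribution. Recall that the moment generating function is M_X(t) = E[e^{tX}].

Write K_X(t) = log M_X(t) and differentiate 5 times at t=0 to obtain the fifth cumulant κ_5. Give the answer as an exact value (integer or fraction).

κ_5 = K′′′′′(0) = -276/625

M_X(t) = (e^(t)/5 + 4/5)^5
K_X(t) = log M_X(t) = 5*log(e^(t)/5 + 4/5)
K′(t) = 5*e^(t)/(e^(t) + 4)
K′′(t) = 20*e^(t)/(e^(2*t) + 8*e^(t) + 16)
K′′′(t) = (-20*e^(2*t) + 80*e^(t))/(e^(3*t) + 12*e^(2*t) + 48*e^(t) + 64)
K′′′′(t) = (20*e^(3*t) - 320*e^(2*t) + 320*e^(t))/(e^(4*t) + 16*e^(3*t) + 96*e^(2*t) + 256*e^(t) + 256)
K′′′′′(t) = (-20*e^(4*t) + 880*e^(3*t) - 3520*e^(2*t) + 1280*e^(t))/(e^(5*t) + 20*e^(4*t) + 160*e^(3*t) + 640*e^(2*t) + 1280*e^(t) + 1024)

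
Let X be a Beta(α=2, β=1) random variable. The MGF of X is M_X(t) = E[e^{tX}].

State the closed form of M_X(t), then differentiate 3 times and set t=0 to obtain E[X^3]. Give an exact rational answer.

M_X(t) = ₁F₁(2; 3; t)
dM/dt = 2*₁F₁(3; 4; t)/3
d^2M/dt^2 = ₁F₁(4; 5; t)/2
d^3M/dt^3 = 2*₁F₁(5; 6; t)/5

E[X^3] = d^3M/dt^3 |_{t=0} = 2/5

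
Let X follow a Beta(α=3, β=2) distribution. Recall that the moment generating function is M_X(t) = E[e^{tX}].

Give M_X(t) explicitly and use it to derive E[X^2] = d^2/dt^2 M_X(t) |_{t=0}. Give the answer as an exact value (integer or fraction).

E[X^2] = d^2M/dt^2 |_{t=0} = 2/5

M_X(t) = ₁F₁(3; 5; t)
dM/dt = 3*₁F₁(4; 6; t)/5
d^2M/dt^2 = 2*₁F₁(5; 7; t)/5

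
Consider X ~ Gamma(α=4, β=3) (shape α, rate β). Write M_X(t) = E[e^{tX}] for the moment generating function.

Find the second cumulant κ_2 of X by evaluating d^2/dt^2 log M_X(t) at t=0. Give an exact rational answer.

M_X(t) = 81/(3 - t)^4
K_X(t) = log M_X(t) = -4*log(3 - t) + 4*log(3)
K^(2)(t) = 4/(t^2 - 6*t + 9)

κ_2 = K^(2)(0) = 4/9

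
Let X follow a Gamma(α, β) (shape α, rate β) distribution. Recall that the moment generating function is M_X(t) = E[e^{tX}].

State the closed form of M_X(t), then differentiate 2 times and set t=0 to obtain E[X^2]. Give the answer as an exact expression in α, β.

E[X^2] = d^2M/dt^2 |_{t=0} = α*(α + 1)/β^2

M_X(t) = (β/(β - t))^α
dM/dt = -α*β^α*(1/(β - t))^α/(-β + t)
d^2M/dt^2 = (α^2*β^α*(1/(β - t))^α + α*β^α*(1/(β - t))^α)/(β^2 - 2*β*t + t^2)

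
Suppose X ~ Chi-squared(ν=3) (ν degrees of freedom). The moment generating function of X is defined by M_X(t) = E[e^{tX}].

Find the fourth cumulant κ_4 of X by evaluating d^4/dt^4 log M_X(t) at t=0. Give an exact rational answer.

κ_4 = K^(4)(0) = 144

M_X(t) = (1 - 2*t)^(-3/2)
K_X(t) = log M_X(t) = -3*log(1 - 2*t)/2
K^(4)(t) = 144/(16*t^4 - 32*t^3 + 24*t^2 - 8*t + 1)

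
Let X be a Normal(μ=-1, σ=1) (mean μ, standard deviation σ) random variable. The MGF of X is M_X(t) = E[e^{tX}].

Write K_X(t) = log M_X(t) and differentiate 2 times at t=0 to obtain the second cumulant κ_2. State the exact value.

κ_2 = K′′(0) = 1

M_X(t) = e^(t^2/2 - t)
K_X(t) = log M_X(t) = t^2/2 - t
K′(t) = t - 1
K′′(t) = 1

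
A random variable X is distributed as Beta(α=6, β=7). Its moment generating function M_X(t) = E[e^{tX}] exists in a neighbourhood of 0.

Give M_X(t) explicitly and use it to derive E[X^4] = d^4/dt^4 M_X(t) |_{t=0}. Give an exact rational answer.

M_X(t) = ₁F₁(6; 13; t)
M′(t) = 6*₁F₁(7; 14; t)/13
M′′(t) = 3*₁F₁(8; 15; t)/13
M′′′(t) = 8*₁F₁(9; 16; t)/65
M′′′′(t) = 9*₁F₁(10; 17; t)/130

E[X^4] = M′′′′(0) = 9/130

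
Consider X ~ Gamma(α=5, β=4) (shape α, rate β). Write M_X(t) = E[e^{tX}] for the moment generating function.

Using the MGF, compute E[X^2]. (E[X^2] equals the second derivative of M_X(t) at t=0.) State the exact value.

M_X(t) = 1024/(4 - t)^5
dM/dt = 5120/(t^6 - 24*t^5 + 240*t^4 - 1280*t^3 + 3840*t^2 - 6144*t + 4096)
d^2M/dt^2 = -30720/(t^7 - 28*t^6 + 336*t^5 - 2240*t^4 + 8960*t^3 - 21504*t^2 + 28672*t - 16384)

E[X^2] = d^2M/dt^2 |_{t=0} = 15/8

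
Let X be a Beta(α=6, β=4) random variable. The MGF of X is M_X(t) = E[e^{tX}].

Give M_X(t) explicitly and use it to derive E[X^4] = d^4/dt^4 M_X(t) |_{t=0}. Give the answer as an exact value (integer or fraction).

E[X^4] = D^4[M](0) = 126/715

M_X(t) = ₁F₁(6; 10; t)
D^4[M](t) = 126*₁F₁(10; 14; t)/715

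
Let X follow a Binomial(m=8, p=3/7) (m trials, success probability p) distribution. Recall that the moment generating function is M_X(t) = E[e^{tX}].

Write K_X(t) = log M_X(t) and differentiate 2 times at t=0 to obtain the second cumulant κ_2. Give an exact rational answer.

M_X(t) = (3*e^(t)/7 + 4/7)^8
K_X(t) = log M_X(t) = 8*log(3*e^(t)/7 + 4/7)
K^(2)(t) = 96*e^(t)/(9*e^(2*t) + 24*e^(t) + 16)

κ_2 = K^(2)(0) = 96/49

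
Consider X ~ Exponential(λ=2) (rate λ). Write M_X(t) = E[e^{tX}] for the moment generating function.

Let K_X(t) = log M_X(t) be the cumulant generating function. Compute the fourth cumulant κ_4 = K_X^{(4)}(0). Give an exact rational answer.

M_X(t) = 2/(2 - t)
K_X(t) = log M_X(t) = -log(2 - t) + log(2)
D^4[K](t) = 6/(t^4 - 8*t^3 + 24*t^2 - 32*t + 16)

κ_4 = D^4[K](0) = 3/8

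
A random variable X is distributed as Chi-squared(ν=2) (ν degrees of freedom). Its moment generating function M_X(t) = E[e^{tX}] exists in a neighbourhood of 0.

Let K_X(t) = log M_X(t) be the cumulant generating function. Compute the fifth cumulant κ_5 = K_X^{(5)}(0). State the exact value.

κ_5 = K^(5)(0) = 768

M_X(t) = 1/(1 - 2*t)
K_X(t) = log M_X(t) = -log(1 - 2*t)
K^(5)(t) = -768/(32*t^5 - 80*t^4 + 80*t^3 - 40*t^2 + 10*t - 1)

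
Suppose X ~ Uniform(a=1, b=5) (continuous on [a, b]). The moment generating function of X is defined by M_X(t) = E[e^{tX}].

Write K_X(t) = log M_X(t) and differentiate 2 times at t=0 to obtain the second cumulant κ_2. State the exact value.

κ_2 = K^(2)(0) = 4/3

M_X(t) = (e^(5*t) - e^(t))/(4*t)
K_X(t) = log M_X(t) = -log(t) + log(e^(5*t) - e^(t)) - 2*log(2)
K^(2)(t) = (-16*t^2*e^(4*t) + e^(8*t) - 2*e^(4*t) + 1)/(t^2*e^(8*t) - 2*t^2*e^(4*t) + t^2)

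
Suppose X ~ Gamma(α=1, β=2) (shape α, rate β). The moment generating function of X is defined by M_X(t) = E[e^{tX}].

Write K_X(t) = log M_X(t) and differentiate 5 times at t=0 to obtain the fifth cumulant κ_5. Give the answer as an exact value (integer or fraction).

κ_5 = D^5[K](0) = 3/4

M_X(t) = 2/(2 - t)
K_X(t) = log M_X(t) = -log(2 - t) + log(2)
D^5[K](t) = -24/(t^5 - 10*t^4 + 40*t^3 - 80*t^2 + 80*t - 32)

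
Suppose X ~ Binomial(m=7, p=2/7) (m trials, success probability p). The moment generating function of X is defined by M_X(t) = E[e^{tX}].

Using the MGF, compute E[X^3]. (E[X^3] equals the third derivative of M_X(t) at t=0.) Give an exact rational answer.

E[X^3] = D^3[M](0) = 842/49

M_X(t) = (2*e^(t)/7 + 5/7)^7
D^3[M](t) = 128*e^(7*t)/2401 + 69120*e^(6*t)/117649 + 300000*e^(5*t)/117649 + 640000*e^(4*t)/117649 + 675000*e^(3*t)/117649 + 300000*e^(2*t)/117649 + 31250*e^(t)/117649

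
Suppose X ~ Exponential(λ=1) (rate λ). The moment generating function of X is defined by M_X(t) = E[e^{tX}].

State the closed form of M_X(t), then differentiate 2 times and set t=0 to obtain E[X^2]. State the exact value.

E[X^2] = M^(2)(0) = 2

M_X(t) = 1/(1 - t)
M^(2)(t) = -2/(t^3 - 3*t^2 + 3*t - 1)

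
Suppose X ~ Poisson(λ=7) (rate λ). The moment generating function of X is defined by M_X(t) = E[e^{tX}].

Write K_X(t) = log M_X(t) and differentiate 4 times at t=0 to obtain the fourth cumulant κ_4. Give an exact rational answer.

κ_4 = K^(4)(0) = 7

M_X(t) = e^(7*e^(t) - 7)
K_X(t) = log M_X(t) = 7*e^(t) - 7
K^(4)(t) = 7*e^(t)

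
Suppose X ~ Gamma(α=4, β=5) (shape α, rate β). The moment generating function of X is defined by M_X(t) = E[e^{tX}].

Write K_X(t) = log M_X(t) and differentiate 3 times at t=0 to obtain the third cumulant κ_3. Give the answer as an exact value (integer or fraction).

M_X(t) = 625/(5 - t)^4
K_X(t) = log M_X(t) = -4*log(5 - t) + 4*log(5)
K′(t) = -4/(t - 5)
K′′(t) = 4/(t^2 - 10*t + 25)
K′′′(t) = -8/(t^3 - 15*t^2 + 75*t - 125)

κ_3 = K′′′(0) = 8/125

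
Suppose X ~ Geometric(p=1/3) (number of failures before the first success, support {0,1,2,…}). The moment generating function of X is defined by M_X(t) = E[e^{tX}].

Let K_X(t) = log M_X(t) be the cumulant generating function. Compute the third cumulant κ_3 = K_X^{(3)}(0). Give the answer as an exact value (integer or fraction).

M_X(t) = 1/(3*(1 - 2*e^(t)/3))
K_X(t) = log M_X(t) = -log(1 - 2*e^(t)/3) - log(3)
K′(t) = -2*e^(t)/(2*e^(t) - 3)
K′′(t) = 6*e^(t)/(4*e^(2*t) - 12*e^(t) + 9)
K′′′(t) = (-12*e^(2*t) - 18*e^(t))/(8*e^(3*t) - 36*e^(2*t) + 54*e^(t) - 27)

κ_3 = K′′′(0) = 30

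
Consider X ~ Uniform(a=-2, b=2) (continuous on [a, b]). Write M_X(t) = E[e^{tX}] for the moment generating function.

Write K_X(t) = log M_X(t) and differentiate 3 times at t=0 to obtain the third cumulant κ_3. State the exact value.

κ_3 = K′′′(0) = 0

M_X(t) = (e^(2*t) - e^(-2*t))/(4*t)
K_X(t) = log M_X(t) = -log(t) + log(e^(2*t) - e^(-2*t)) - 2*log(2)
K′(t) = (2*t*e^(4*t) + 2*t - e^(4*t) + 1)/(t*e^(4*t) - t)
K′′(t) = (-16*t^2*e^(4*t) + e^(8*t) - 2*e^(4*t) + 1)/(t^2*e^(8*t) - 2*t^2*e^(4*t) + t^2)
K′′′(t) = (64*t^3*e^(8*t) + 64*t^3*e^(4*t) - 2*e^(12*t) + 6*e^(8*t) - 6*e^(4*t) + 2)/(t^3*e^(12*t) - 3*t^3*e^(8*t) + 3*t^3*e^(4*t) - t^3)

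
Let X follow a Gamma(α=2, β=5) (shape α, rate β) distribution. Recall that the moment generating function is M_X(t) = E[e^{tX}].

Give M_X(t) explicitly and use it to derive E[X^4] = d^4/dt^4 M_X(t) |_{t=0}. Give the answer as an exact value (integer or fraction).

M_X(t) = 25/(5 - t)^2
dM/dt = -50/(t^3 - 15*t^2 + 75*t - 125)
d^2M/dt^2 = 150/(t^4 - 20*t^3 + 150*t^2 - 500*t + 625)
d^3M/dt^3 = -600/(t^5 - 25*t^4 + 250*t^3 - 1250*t^2 + 3125*t - 3125)
d^4M/dt^4 = 3000/(t^6 - 30*t^5 + 375*t^4 - 2500*t^3 + 9375*t^2 - 18750*t + 15625)

E[X^4] = d^4M/dt^4 |_{t=0} = 24/125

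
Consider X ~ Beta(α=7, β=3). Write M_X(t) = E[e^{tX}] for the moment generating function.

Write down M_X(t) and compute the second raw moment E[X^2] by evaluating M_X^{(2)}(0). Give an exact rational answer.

M_X(t) = ₁F₁(7; 10; t)
dM/dt = 7*₁F₁(8; 11; t)/10
d^2M/dt^2 = 28*₁F₁(9; 12; t)/55

E[X^2] = d^2M/dt^2 |_{t=0} = 28/55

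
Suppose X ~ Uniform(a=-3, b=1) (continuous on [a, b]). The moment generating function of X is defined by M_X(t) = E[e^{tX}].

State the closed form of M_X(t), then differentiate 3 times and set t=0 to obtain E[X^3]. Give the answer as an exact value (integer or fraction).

M_X(t) = (e^(t) - e^(-3*t))/(4*t)
M′(t) = (t*e^(4*t) + 3*t - e^(4*t) + 1)*e^(-3*t)/(4*t^2)
M′′(t) = (t^2*e^(4*t) - 9*t^2 - 2*t*e^(4*t) - 6*t + 2*e^(4*t) - 2)*e^(-3*t)/(4*t^3)
M′′′(t) = (t^3*e^(4*t) + 27*t^3 - 3*t^2*e^(4*t) + 27*t^2 + 6*t*e^(4*t) + 18*t - 6*e^(4*t) + 6)*e^(-3*t)/(4*t^4)

E[X^3] = M′′′(0) = -5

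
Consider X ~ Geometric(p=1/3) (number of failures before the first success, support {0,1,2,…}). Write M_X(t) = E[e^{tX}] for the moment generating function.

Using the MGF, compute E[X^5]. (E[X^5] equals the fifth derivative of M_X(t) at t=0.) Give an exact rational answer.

M_X(t) = 1/(3*(1 - 2*e^(t)/3))
M′(t) = 2*e^(t)/(4*e^(2*t) - 12*e^(t) + 9)
M′′(t) = (-4*e^(2*t) - 6*e^(t))/(8*e^(3*t) - 36*e^(2*t) + 54*e^(t) - 27)
M′′′(t) = (8*e^(3*t) + 48*e^(2*t) + 18*e^(t))/(16*e^(4*t) - 96*e^(3*t) + 216*e^(2*t) - 216*e^(t) + 81)
M′′′′(t) = (-16*e^(4*t) - 264*e^(3*t) - 396*e^(2*t) - 54*e^(t))/(32*e^(5*t) - 240*e^(4*t) + 720*e^(3*t) - 1080*e^(2*t) + 810*e^(t) - 243)
M′′′′′(t) = (32*e^(5*t) + 1248*e^(4*t) + 4752*e^(3*t) + 2808*e^(2*t) + 162*e^(t))/(64*e^(6*t) - 576*e^(5*t) + 2160*e^(4*t) - 4320*e^(3*t) + 4860*e^(2*t) - 2916*e^(t) + 729)

E[X^5] = M′′′′′(0) = 9002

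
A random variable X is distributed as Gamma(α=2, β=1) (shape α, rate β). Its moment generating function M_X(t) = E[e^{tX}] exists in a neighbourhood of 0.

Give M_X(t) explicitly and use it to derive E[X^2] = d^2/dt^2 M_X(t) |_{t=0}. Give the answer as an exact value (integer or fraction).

M_X(t) = (1 - t)^(-2)
D^2[M](t) = 6/(t^4 - 4*t^3 + 6*t^2 - 4*t + 1)

E[X^2] = D^2[M](0) = 6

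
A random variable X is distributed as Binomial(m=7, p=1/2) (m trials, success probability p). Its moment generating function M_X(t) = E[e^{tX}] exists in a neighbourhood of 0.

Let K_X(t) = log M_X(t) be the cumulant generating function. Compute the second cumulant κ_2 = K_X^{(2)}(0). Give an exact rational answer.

κ_2 = K^(2)(0) = 7/4

M_X(t) = (e^(t)/2 + 1/2)^7
K_X(t) = log M_X(t) = 7*log(e^(t)/2 + 1/2)
K^(2)(t) = 7*e^(t)/(e^(2*t) + 2*e^(t) + 1)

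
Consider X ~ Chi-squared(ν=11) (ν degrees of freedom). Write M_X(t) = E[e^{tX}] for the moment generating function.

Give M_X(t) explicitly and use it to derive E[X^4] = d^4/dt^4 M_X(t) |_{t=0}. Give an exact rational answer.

M_X(t) = (1 - 2*t)^(-11/2)

E[X^4] = D^4[M](0) = 36465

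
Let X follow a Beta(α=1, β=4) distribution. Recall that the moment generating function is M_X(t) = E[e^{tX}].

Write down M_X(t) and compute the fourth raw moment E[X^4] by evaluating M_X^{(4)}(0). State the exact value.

M_X(t) = ₁F₁(1; 5; t)
M^(4)(t) = ₁F₁(5; 9; t)/70

E[X^4] = M^(4)(0) = 1/70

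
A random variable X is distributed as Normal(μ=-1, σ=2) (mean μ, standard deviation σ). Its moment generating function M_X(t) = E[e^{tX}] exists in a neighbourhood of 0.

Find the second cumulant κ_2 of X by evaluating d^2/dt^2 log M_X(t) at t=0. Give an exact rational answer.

M_X(t) = e^(2*t^2 - t)
K_X(t) = log M_X(t) = 2*t^2 - t
K^(2)(t) = 4

κ_2 = K^(2)(0) = 4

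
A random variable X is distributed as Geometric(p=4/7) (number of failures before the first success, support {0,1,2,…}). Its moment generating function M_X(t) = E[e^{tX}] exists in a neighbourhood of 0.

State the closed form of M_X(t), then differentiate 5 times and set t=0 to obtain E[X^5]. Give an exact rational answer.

E[X^5] = d^5M/dt^5 |_{t=0} = 23721/128

M_X(t) = 4/(7*(1 - 3*e^(t)/7))
dM/dt = 12*e^(t)/(9*e^(2*t) - 42*e^(t) + 49)
d^2M/dt^2 = (-36*e^(2*t) - 84*e^(t))/(27*e^(3*t) - 189*e^(2*t) + 441*e^(t) - 343)
d^3M/dt^3 = (108*e^(3*t) + 1008*e^(2*t) + 588*e^(t))/(81*e^(4*t) - 756*e^(3*t) + 2646*e^(2*t) - 4116*e^(t) + 2401)
d^4M/dt^4 = (-324*e^(4*t) - 8316*e^(3*t) - 19404*e^(2*t) - 4116*e^(t))/(243*e^(5*t) - 2835*e^(4*t) + 13230*e^(3*t) - 30870*e^(2*t) + 36015*e^(t) - 16807)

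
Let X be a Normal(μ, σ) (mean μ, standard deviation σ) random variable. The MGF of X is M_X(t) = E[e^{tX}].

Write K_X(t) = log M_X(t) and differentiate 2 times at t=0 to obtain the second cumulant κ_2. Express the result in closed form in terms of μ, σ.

κ_2 = D^2[K](0) = σ^2

M_X(t) = e^(μ*t + σ^2*t^2/2)
K_X(t) = log M_X(t) = μ*t + σ^2*t^2/2
D^2[K](t) = σ^2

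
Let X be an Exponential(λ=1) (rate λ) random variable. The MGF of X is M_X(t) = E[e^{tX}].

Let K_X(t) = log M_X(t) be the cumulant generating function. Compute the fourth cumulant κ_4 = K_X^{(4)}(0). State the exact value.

κ_4 = K′′′′(0) = 6

M_X(t) = 1/(1 - t)
K_X(t) = log M_X(t) = -log(1 - t)
K′(t) = -1/(t - 1)
K′′(t) = 1/(t^2 - 2*t + 1)
K′′′(t) = -2/(t^3 - 3*t^2 + 3*t - 1)
K′′′′(t) = 6/(t^4 - 4*t^3 + 6*t^2 - 4*t + 1)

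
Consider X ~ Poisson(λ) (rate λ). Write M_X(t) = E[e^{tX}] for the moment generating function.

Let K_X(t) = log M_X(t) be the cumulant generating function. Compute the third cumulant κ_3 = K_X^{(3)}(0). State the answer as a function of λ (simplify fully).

κ_3 = d^3K/dt^3 |_{t=0} = λ

M_X(t) = e^(λ*(e^(t) - 1))
K_X(t) = log M_X(t) = λ*(e^(t) - 1)
dK/dt = λ*e^(t)
d^2K/dt^2 = λ*e^(t)
d^3K/dt^3 = λ*e^(t)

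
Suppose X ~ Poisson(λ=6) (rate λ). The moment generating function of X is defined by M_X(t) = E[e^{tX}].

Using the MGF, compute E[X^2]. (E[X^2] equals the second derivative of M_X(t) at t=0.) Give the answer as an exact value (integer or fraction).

E[X^2] = M^(2)(0) = 42

M_X(t) = e^(6*e^(t) - 6)
M^(2)(t) = (36*e^(2*t)*e^(6*e^(t)) + 6*e^(t)*e^(6*e^(t)))*e^(-6)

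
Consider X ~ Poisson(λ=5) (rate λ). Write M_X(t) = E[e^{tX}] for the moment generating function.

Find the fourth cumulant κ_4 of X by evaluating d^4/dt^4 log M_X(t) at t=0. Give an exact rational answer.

M_X(t) = e^(5*e^(t) - 5)
K_X(t) = log M_X(t) = 5*e^(t) - 5
K^(4)(t) = 5*e^(t)

κ_4 = K^(4)(0) = 5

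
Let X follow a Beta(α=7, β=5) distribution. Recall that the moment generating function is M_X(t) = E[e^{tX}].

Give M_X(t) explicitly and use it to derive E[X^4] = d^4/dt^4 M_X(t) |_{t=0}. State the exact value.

E[X^4] = M^(4)(0) = 2/13

M_X(t) = ₁F₁(7; 12; t)
M^(4)(t) = 2*₁F₁(11; 16; t)/13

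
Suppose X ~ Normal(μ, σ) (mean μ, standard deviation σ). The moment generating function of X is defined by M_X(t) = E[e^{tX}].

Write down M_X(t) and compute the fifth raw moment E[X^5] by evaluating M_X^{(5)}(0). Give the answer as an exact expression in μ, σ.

M_X(t) = e^(μ*t + σ^2*t^2/2)

E[X^5] = M^(5)(0) = μ*(μ^4 + 10*μ^2*σ^2 + 15*σ^4)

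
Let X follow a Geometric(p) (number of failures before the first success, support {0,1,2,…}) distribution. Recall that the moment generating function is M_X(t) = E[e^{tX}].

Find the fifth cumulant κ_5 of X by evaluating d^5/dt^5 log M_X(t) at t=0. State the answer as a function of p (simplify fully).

M_X(t) = p/(-(1 - p)*e^(t) + 1)
K_X(t) = log M_X(t) = log(p) - log(-(1 - p)*e^(t) + 1)
dK/dt = (-p*e^(t) + e^(t))/(p*e^(t) - e^(t) + 1)
d^2K/dt^2 = (-p*e^(t) + e^(t))/(p^2*e^(2*t) - 2*p*e^(2*t) + 2*p*e^(t) + e^(2*t) - 2*e^(t) + 1)

κ_5 = d^5K/dt^5 |_{t=0} = (p^4 - 15*p^3 + 50*p^2 - 60*p + 24)/p^5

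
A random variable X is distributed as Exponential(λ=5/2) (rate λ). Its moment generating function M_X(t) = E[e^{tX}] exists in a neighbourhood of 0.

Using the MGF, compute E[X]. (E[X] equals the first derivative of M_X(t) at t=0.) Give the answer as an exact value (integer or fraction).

M_X(t) = 5/(2*(5/2 - t))
dM/dt = 10/(4*t^2 - 20*t + 25)

E[X] = dM/dt |_{t=0} = 2/5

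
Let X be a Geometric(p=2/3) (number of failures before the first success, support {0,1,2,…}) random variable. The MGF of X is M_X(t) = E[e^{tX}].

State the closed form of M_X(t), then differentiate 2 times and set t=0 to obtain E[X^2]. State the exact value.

E[X^2] = d^2M/dt^2 |_{t=0} = 1

M_X(t) = 2/(3*(1 - e^(t)/3))
dM/dt = 2*e^(t)/(e^(2*t) - 6*e^(t) + 9)
d^2M/dt^2 = (-2*e^(2*t) - 6*e^(t))/(e^(3*t) - 9*e^(2*t) + 27*e^(t) - 27)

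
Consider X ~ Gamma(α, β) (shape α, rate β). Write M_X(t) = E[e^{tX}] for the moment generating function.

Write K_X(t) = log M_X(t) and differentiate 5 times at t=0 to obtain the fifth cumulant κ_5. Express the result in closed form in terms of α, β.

M_X(t) = (β/(β - t))^α
K_X(t) = log M_X(t) = α*(log(β) - log(β - t))
K^(5)(t) = -24*α/(-β^5 + 5*β^4*t - 10*β^3*t^2 + 10*β^2*t^3 - 5*β*t^4 + t^5)

κ_5 = K^(5)(0) = 24*α/β^5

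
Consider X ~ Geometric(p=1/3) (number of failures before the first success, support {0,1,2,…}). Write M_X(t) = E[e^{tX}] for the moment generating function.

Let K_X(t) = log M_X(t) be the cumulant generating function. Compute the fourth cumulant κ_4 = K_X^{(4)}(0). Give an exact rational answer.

κ_4 = K′′′′(0) = 222

M_X(t) = 1/(3*(1 - 2*e^(t)/3))
K_X(t) = log M_X(t) = -log(1 - 2*e^(t)/3) - log(3)
K′(t) = -2*e^(t)/(2*e^(t) - 3)
K′′(t) = 6*e^(t)/(4*e^(2*t) - 12*e^(t) + 9)
K′′′(t) = (-12*e^(2*t) - 18*e^(t))/(8*e^(3*t) - 36*e^(2*t) + 54*e^(t) - 27)
K′′′′(t) = (24*e^(3*t) + 144*e^(2*t) + 54*e^(t))/(16*e^(4*t) - 96*e^(3*t) + 216*e^(2*t) - 216*e^(t) + 81)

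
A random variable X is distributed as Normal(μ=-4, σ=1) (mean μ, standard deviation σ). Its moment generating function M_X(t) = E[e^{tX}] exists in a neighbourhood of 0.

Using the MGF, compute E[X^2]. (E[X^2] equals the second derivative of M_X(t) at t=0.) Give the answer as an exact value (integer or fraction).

E[X^2] = M′′(0) = 17

M_X(t) = e^(t^2/2 - 4*t)
M′(t) = t*e^(-4*t)*e^(t^2/2) - 4*e^(-4*t)*e^(t^2/2)
M′′(t) = (t^2*e^(t^2/2) - 8*t*e^(t^2/2) + 17*e^(t^2/2))*e^(-4*t)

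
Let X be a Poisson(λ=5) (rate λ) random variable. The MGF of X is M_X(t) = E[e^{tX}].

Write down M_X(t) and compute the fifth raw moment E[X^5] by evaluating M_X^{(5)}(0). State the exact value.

M_X(t) = e^(5*e^(t) - 5)
D^5[M](t) = (3125*e^(5*t)*e^(5*e^(t)) + 6250*e^(4*t)*e^(5*e^(t)) + 3125*e^(3*t)*e^(5*e^(t)) + 375*e^(2*t)*e^(5*e^(t)) + 5*e^(t)*e^(5*e^(t)))*e^(-5)

E[X^5] = D^5[M](0) = 12880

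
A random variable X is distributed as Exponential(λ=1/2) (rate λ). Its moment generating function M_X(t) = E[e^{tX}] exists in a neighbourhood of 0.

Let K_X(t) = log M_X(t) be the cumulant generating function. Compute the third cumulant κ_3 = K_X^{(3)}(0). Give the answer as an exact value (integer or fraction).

M_X(t) = 1/(2*(1/2 - t))
K_X(t) = log M_X(t) = -log(1/2 - t) - log(2)
D^3[K](t) = -16/(8*t^3 - 12*t^2 + 6*t - 1)

κ_3 = D^3[K](0) = 16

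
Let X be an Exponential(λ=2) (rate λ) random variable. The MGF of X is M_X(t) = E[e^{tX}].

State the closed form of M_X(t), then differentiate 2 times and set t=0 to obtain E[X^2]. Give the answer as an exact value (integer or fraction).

M_X(t) = 2/(2 - t)
M′(t) = 2/(t^2 - 4*t + 4)
M′′(t) = -4/(t^3 - 6*t^2 + 12*t - 8)

E[X^2] = M′′(0) = 1/2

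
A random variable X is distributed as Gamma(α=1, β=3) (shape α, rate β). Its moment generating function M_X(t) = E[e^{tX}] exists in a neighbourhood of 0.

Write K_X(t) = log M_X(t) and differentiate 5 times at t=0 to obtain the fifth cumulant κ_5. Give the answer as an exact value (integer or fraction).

κ_5 = K′′′′′(0) = 8/81

M_X(t) = 3/(3 - t)
K_X(t) = log M_X(t) = -log(3 - t) + log(3)
K′(t) = -1/(t - 3)
K′′(t) = 1/(t^2 - 6*t + 9)
K′′′(t) = -2/(t^3 - 9*t^2 + 27*t - 27)
K′′′′(t) = 6/(t^4 - 12*t^3 + 54*t^2 - 108*t + 81)
K′′′′′(t) = -24/(t^5 - 15*t^4 + 90*t^3 - 270*t^2 + 405*t - 243)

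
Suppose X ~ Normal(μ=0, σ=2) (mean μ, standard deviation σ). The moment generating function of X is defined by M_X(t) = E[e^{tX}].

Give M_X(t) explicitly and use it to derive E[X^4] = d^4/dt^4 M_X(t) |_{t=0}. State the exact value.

M_X(t) = e^(2*t^2)
dM/dt = 4*t*e^(2*t^2)
d^2M/dt^2 = 16*t^2*e^(2*t^2) + 4*e^(2*t^2)
d^3M/dt^3 = 64*t^3*e^(2*t^2) + 48*t*e^(2*t^2)
d^4M/dt^4 = 256*t^4*e^(2*t^2) + 384*t^2*e^(2*t^2) + 48*e^(2*t^2)

E[X^4] = d^4M/dt^4 |_{t=0} = 48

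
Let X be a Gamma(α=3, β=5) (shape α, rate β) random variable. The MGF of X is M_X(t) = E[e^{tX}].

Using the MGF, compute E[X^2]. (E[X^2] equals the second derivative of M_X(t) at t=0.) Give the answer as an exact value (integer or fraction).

E[X^2] = D^2[M](0) = 12/25

M_X(t) = 125/(5 - t)^3
D^2[M](t) = -1500/(t^5 - 25*t^4 + 250*t^3 - 1250*t^2 + 3125*t - 3125)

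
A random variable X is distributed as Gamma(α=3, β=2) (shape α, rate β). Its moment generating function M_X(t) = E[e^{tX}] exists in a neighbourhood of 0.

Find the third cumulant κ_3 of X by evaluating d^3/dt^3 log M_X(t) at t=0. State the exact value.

κ_3 = D^3[K](0) = 3/4

M_X(t) = 8/(2 - t)^3
K_X(t) = log M_X(t) = -3*log(2 - t) + 3*log(2)
D^3[K](t) = -6/(t^3 - 6*t^2 + 12*t - 8)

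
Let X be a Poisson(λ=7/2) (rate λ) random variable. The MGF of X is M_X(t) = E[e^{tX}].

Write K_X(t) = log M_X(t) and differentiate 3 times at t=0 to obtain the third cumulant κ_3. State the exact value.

M_X(t) = e^(7*e^(t)/2 - 7/2)
K_X(t) = log M_X(t) = 7*e^(t)/2 - 7/2
K′(t) = 7*e^(t)/2
K′′(t) = 7*e^(t)/2
K′′′(t) = 7*e^(t)/2

κ_3 = K′′′(0) = 7/2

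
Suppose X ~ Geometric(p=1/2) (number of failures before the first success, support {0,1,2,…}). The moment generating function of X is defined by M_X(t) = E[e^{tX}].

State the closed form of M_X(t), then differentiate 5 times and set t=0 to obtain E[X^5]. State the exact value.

E[X^5] = M^(5)(0) = 541

M_X(t) = 1/(2*(1 - e^(t)/2))
M^(5)(t) = (e^(5*t) + 52*e^(4*t) + 264*e^(3*t) + 208*e^(2*t) + 16*e^(t))/(e^(6*t) - 12*e^(5*t) + 60*e^(4*t) - 160*e^(3*t) + 240*e^(2*t) - 192*e^(t) + 64)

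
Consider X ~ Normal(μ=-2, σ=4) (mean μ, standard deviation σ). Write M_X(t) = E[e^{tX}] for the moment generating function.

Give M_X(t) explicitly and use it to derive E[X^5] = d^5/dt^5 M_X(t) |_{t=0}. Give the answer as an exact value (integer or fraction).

M_X(t) = e^(8*t^2 - 2*t)
dM/dt = 16*t*e^(-2*t)*e^(8*t^2) - 2*e^(-2*t)*e^(8*t^2)
d^2M/dt^2 = (256*t^2*e^(8*t^2) - 64*t*e^(8*t^2) + 20*e^(8*t^2))*e^(-2*t)
d^3M/dt^3 = (4096*t^3*e^(8*t^2) - 1536*t^2*e^(8*t^2) + 960*t*e^(8*t^2) - 104*e^(8*t^2))*e^(-2*t)
d^4M/dt^4 = (65536*t^4*e^(8*t^2) - 32768*t^3*e^(8*t^2) + 30720*t^2*e^(8*t^2) - 6656*t*e^(8*t^2) + 1168*e^(8*t^2))*e^(-2*t)
d^5M/dt^5 = (1048576*t^5*e^(8*t^2) - 655360*t^4*e^(8*t^2) + 819200*t^3*e^(8*t^2) - 266240*t^2*e^(8*t^2) + 93440*t*e^(8*t^2) - 8992*e^(8*t^2))*e^(-2*t)

E[X^5] = d^5M/dt^5 |_{t=0} = -8992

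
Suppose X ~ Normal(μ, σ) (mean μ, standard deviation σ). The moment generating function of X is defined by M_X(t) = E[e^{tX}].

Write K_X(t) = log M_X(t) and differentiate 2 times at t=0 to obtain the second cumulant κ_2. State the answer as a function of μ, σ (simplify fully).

M_X(t) = e^(μ*t + σ^2*t^2/2)
K_X(t) = log M_X(t) = μ*t + σ^2*t^2/2
dK/dt = μ + σ^2*t
d^2K/dt^2 = σ^2

κ_2 = d^2K/dt^2 |_{t=0} = σ^2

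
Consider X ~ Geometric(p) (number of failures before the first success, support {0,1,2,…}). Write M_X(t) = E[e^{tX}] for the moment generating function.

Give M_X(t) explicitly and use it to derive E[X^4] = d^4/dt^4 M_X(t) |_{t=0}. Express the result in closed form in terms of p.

E[X^4] = M^(4)(0) = 1 - 15/p + 50/p^2 - 60/p^3 + 24/p^4

M_X(t) = p/(-(1 - p)*e^(t) + 1)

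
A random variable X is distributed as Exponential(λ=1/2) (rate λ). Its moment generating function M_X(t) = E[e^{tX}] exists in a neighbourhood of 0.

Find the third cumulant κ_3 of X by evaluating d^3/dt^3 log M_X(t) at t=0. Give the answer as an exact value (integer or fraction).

κ_3 = K^(3)(0) = 16

M_X(t) = 1/(2*(1/2 - t))
K_X(t) = log M_X(t) = -log(1/2 - t) - log(2)
K^(3)(t) = -16/(8*t^3 - 12*t^2 + 6*t - 1)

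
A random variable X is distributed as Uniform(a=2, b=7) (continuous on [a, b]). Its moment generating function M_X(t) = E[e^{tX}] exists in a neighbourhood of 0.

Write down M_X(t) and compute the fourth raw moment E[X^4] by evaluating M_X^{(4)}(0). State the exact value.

E[X^4] = d^4M/dt^4 |_{t=0} = 671

M_X(t) = (e^(7*t) - e^(2*t))/(5*t)
dM/dt = (7*t*e^(7*t) - 2*t*e^(2*t) - e^(7*t) + e^(2*t))/(5*t^2)
d^2M/dt^2 = (49*t^2*e^(7*t) - 4*t^2*e^(2*t) - 14*t*e^(7*t) + 4*t*e^(2*t) + 2*e^(7*t) - 2*e^(2*t))/(5*t^3)
d^3M/dt^3 = (343*t^3*e^(7*t) - 8*t^3*e^(2*t) - 147*t^2*e^(7*t) + 12*t^2*e^(2*t) + 42*t*e^(7*t) - 12*t*e^(2*t) - 6*e^(7*t) + 6*e^(2*t))/(5*t^4)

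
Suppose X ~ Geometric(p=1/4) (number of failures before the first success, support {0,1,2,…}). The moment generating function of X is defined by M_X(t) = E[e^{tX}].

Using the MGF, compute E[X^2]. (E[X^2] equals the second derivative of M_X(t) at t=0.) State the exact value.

M_X(t) = 1/(4*(1 - 3*e^(t)/4))
M′(t) = 3*e^(t)/(9*e^(2*t) - 24*e^(t) + 16)
M′′(t) = (-9*e^(2*t) - 12*e^(t))/(27*e^(3*t) - 108*e^(2*t) + 144*e^(t) - 64)

E[X^2] = M′′(0) = 21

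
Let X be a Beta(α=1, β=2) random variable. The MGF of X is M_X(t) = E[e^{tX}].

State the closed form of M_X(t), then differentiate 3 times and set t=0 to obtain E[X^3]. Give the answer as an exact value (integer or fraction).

E[X^3] = D^3[M](0) = 1/10

M_X(t) = ₁F₁(1; 3; t)
D^3[M](t) = ₁F₁(4; 6; t)/10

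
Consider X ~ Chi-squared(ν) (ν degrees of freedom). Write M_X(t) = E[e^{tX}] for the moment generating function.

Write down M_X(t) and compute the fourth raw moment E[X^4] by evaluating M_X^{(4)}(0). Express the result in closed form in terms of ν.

E[X^4] = M′′′′(0) = ν*(ν^3 + 12*ν^2 + 44*ν + 48)

M_X(t) = (1 - 2*t)^(-ν/2)
M′(t) = -ν/(2*t*(1 - 2*t)^(ν/2) - (1 - 2*t)^(ν/2))
M′′(t) = (ν^2 + 2*ν)/(4*t^2*(1 - 2*t)^(ν/2) - 4*t*(1 - 2*t)^(ν/2) + (1 - 2*t)^(ν/2))
M′′′(t) = (-ν^3 - 6*ν^2 - 8*ν)/(8*t^3*(1 - 2*t)^(ν/2) - 12*t^2*(1 - 2*t)^(ν/2) + 6*t*(1 - 2*t)^(ν/2) - (1 - 2*t)^(ν/2))
M′′′′(t) = (ν^4 + 12*ν^3 + 44*ν^2 + 48*ν)/(16*t^4*(1 - 2*t)^(ν/2) - 32*t^3*(1 - 2*t)^(ν/2) + 24*t^2*(1 - 2*t)^(ν/2) - 8*t*(1 - 2*t)^(ν/2) + (1 - 2*t)^(ν/2))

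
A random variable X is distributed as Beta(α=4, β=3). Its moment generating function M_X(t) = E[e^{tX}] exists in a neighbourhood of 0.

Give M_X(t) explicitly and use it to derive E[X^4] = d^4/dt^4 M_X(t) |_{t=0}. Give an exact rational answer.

E[X^4] = M^(4)(0) = 1/6

M_X(t) = ₁F₁(4; 7; t)
M^(4)(t) = ₁F₁(8; 11; t)/6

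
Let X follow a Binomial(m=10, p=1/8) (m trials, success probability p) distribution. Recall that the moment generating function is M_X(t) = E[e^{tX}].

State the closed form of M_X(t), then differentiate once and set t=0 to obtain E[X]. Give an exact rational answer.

M_X(t) = (e^(t)/8 + 7/8)^10

E[X] = D[M](0) = 5/4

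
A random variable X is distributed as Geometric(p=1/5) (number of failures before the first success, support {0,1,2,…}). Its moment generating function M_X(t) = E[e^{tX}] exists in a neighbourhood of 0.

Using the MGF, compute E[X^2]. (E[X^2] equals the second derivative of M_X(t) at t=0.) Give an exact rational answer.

E[X^2] = d^2M/dt^2 |_{t=0} = 36

M_X(t) = 1/(5*(1 - 4*e^(t)/5))
dM/dt = 4*e^(t)/(16*e^(2*t) - 40*e^(t) + 25)
d^2M/dt^2 = (-16*e^(2*t) - 20*e^(t))/(64*e^(3*t) - 240*e^(2*t) + 300*e^(t) - 125)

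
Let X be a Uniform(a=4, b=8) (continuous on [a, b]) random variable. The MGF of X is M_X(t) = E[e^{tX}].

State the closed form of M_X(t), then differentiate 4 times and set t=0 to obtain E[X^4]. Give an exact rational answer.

E[X^4] = M′′′′(0) = 7936/5

M_X(t) = (e^(8*t) - e^(4*t))/(4*t)
M′(t) = (8*t*e^(8*t) - 4*t*e^(4*t) - e^(8*t) + e^(4*t))/(4*t^2)
M′′(t) = (32*t^2*e^(8*t) - 8*t^2*e^(4*t) - 8*t*e^(8*t) + 4*t*e^(4*t) + e^(8*t) - e^(4*t))/(2*t^3)
M′′′(t) = (256*t^3*e^(8*t) - 32*t^3*e^(4*t) - 96*t^2*e^(8*t) + 24*t^2*e^(4*t) + 24*t*e^(8*t) - 12*t*e^(4*t) - 3*e^(8*t) + 3*e^(4*t))/(2*t^4)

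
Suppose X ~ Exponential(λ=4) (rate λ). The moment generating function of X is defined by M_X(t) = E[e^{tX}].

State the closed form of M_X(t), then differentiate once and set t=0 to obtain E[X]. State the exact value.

E[X] = D[M](0) = 1/4

M_X(t) = 4/(4 - t)
D[M](t) = 4/(t^2 - 8*t + 16)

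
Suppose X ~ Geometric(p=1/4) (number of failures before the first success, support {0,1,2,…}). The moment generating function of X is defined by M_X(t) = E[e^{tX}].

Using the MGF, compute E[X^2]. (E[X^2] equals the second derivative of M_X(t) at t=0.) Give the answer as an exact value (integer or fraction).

E[X^2] = M′′(0) = 21

M_X(t) = 1/(4*(1 - 3*e^(t)/4))
M′(t) = 3*e^(t)/(9*e^(2*t) - 24*e^(t) + 16)
M′′(t) = (-9*e^(2*t) - 12*e^(t))/(27*e^(3*t) - 108*e^(2*t) + 144*e^(t) - 64)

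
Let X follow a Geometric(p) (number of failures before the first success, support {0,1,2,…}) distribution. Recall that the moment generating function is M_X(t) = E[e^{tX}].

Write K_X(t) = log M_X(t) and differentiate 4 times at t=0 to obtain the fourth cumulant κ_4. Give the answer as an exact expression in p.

κ_4 = D^4[K](0) = (-p^3 + 7*p^2 - 12*p + 6)/p^4

M_X(t) = p/(-(1 - p)*e^(t) + 1)
K_X(t) = log M_X(t) = log(p) - log(-(1 - p)*e^(t) + 1)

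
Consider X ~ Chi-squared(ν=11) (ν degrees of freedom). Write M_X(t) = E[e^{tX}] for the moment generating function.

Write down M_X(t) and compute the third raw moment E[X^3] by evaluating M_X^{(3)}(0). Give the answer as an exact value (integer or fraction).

E[X^3] = M′′′(0) = 2145

M_X(t) = (1 - 2*t)^(-11/2)
M′(t) = 11/(64*t^6*√(1 - 2*t) - 192*t^5*√(1 - 2*t) + 240*t^4*√(1 - 2*t) - 160*t^3*√(1 - 2*t) + 60*t^2*√(1 - 2*t) - 12*t*√(1 - 2*t) + √(1 - 2*t))
M′′(t) = -143/(128*t^7*√(1 - 2*t) - 448*t^6*√(1 - 2*t) + 672*t^5*√(1 - 2*t) - 560*t^4*√(1 - 2*t) + 280*t^3*√(1 - 2*t) - 84*t^2*√(1 - 2*t) + 14*t*√(1 - 2*t) - √(1 - 2*t))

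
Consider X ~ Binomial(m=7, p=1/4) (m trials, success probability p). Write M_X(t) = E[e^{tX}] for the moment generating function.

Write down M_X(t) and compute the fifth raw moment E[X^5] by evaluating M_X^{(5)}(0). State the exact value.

E[X^5] = D^5[M](0) = 20279/128

M_X(t) = (e^(t)/4 + 3/4)^7
D^5[M](t) = 16807*e^(7*t)/16384 + 5103*e^(6*t)/512 + 590625*e^(5*t)/16384 + 945*e^(4*t)/16 + 688905*e^(3*t)/16384 + 5103*e^(2*t)/512 + 5103*e^(t)/16384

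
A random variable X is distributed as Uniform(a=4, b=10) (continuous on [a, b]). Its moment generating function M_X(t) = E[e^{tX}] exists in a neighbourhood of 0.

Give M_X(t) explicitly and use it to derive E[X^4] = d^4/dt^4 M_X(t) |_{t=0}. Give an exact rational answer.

E[X^4] = d^4M/dt^4 |_{t=0} = 16496/5

M_X(t) = (e^(10*t) - e^(4*t))/(6*t)
dM/dt = (10*t*e^(10*t) - 4*t*e^(4*t) - e^(10*t) + e^(4*t))/(6*t^2)
d^2M/dt^2 = (50*t^2*e^(10*t) - 8*t^2*e^(4*t) - 10*t*e^(10*t) + 4*t*e^(4*t) + e^(10*t) - e^(4*t))/(3*t^3)
d^3M/dt^3 = (500*t^3*e^(10*t) - 32*t^3*e^(4*t) - 150*t^2*e^(10*t) + 24*t^2*e^(4*t) + 30*t*e^(10*t) - 12*t*e^(4*t) - 3*e^(10*t) + 3*e^(4*t))/(3*t^4)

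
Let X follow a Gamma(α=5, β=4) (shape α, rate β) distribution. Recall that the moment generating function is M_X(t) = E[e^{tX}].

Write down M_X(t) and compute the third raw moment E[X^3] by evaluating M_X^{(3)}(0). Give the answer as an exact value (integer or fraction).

E[X^3] = M^(3)(0) = 105/32

M_X(t) = 1024/(4 - t)^5
M^(3)(t) = 215040/(t^8 - 32*t^7 + 448*t^6 - 3584*t^5 + 17920*t^4 - 57344*t^3 + 114688*t^2 - 131072*t + 65536)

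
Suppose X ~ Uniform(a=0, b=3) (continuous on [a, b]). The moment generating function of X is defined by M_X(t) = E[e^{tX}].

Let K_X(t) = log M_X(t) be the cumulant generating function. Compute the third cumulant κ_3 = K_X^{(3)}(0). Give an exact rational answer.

κ_3 = d^3K/dt^3 |_{t=0} = 0

M_X(t) = (e^(3*t) - 1)/(3*t)
K_X(t) = log M_X(t) = -log(t) + log(e^(3*t) - 1) - log(3)
dK/dt = (3*t*e^(3*t) - e^(3*t) + 1)/(t*e^(3*t) - t)
d^2K/dt^2 = (-9*t^2*e^(3*t) + e^(6*t) - 2*e^(3*t) + 1)/(t^2*e^(6*t) - 2*t^2*e^(3*t) + t^2)
d^3K/dt^3 = (27*t^3*e^(6*t) + 27*t^3*e^(3*t) - 2*e^(9*t) + 6*e^(6*t) - 6*e^(3*t) + 2)/(t^3*e^(9*t) - 3*t^3*e^(6*t) + 3*t^3*e^(3*t) - t^3)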